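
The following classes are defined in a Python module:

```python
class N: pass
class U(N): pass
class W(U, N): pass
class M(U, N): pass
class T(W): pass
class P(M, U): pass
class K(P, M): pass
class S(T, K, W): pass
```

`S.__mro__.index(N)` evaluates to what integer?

7

L[S] = S + merge(L[T], L[K], L[W], [T K W])
  take T:  [T W U N object] + [K P M U N object] + [W U N object] + [T K W]
  take K:  [W U N object] + [K P M U N object] + [W U N object] + [K W]
  take W:  [W U N object] + [P M U N object] + [W U N object] + [W]
  take P:  [U N object] + [P M U N object] + [U N object]
  take M:  [U N object] + [M U N object] + [U N object]
  take U:  [U N object] + [U N object] + [U N object]
  take N:  [N object] + [N object] + [N object]
  take object:  [object] + [object] + [object]
MRO: S T K W P M U N object
N sits at index 7.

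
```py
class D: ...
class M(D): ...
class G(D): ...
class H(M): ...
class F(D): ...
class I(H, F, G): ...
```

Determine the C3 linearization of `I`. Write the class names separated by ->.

I -> H -> M -> F -> G -> D -> object

L[I] = I + merge(L[H], L[F], L[G], [H F G])
  take H:  [H M D object] + [F D object] + [G D object] + [H F G]
  take M:  [M D object] + [F D object] + [G D object] + [F G]
  take F:  [D object] + [F D object] + [G D object] + [F G]
  take G:  [D object] + [D object] + [G D object] + [G]
  take D:  [D object] + [D object] + [D object]
  take object:  [object] + [object] + [object]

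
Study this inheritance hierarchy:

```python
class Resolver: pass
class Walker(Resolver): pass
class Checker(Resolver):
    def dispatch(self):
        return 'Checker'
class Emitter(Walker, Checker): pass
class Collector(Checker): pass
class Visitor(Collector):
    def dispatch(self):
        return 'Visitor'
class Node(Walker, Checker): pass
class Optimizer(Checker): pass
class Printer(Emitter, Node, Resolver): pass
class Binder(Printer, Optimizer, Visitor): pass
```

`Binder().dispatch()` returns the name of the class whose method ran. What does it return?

Visitor

L[Binder] = Binder + merge(L[Printer], L[Optimizer], L[Visitor], [Printer Optimizer Visitor])
  take Printer:  [Printer Emitter Node Walker Checker Resolver object] + [Optimizer Checker Resolver object] + [Visitor Collector Checker Resolver object] + [Printer Optimizer Visitor]
  take Emitter:  [Emitter Node Walker Checker Resolver object] + [Optimizer Checker Resolver object] + [Visitor Collector Checker Resolver object] + [Optimizer Visitor]
  take Node:  [Node Walker Checker Resolver object] + [Optimizer Checker Resolver object] + [Visitor Collector Checker Resolver object] + [Optimizer Visitor]
  take Walker:  [Walker Checker Resolver object] + [Optimizer Checker Resolver object] + [Visitor Collector Checker Resolver object] + [Optimizer Visitor]
  take Optimizer:  [Checker Resolver object] + [Optimizer Checker Resolver object] + [Visitor Collector Checker Resolver object] + [Optimizer Visitor]
  take Visitor:  [Checker Resolver object] + [Checker Resolver object] + [Visitor Collector Checker Resolver object] + [Visitor]
  take Collector:  [Checker Resolver object] + [Checker Resolver object] + [Collector Checker Resolver object]
  take Checker:  [Checker Resolver object] + [Checker Resolver object] + [Checker Resolver object]
  take Resolver:  [Resolver object] + [Resolver object] + [Resolver object]
  take object:  [object] + [object] + [object]
MRO: Binder Printer Emitter Node Walker Optimizer Visitor Collector Checker Resolver object
dispatch is defined in: Checker, Visitor. First along the MRO is Visitor.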